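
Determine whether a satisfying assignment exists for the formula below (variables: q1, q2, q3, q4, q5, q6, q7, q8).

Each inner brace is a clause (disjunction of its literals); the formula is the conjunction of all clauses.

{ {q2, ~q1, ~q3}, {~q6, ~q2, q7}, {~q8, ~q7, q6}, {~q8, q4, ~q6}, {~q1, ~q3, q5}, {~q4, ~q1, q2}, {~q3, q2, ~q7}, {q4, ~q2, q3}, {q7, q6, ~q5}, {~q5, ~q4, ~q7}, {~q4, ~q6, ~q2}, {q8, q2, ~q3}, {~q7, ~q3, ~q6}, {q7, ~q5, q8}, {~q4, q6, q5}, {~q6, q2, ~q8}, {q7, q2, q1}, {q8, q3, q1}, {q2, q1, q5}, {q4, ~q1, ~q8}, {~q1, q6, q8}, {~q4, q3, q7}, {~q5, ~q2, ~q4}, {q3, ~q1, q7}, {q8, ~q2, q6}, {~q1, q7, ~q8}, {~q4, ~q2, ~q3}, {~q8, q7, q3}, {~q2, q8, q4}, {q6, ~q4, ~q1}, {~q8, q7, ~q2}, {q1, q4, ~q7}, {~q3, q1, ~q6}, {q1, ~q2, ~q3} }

Try q2 = 0.
Try q1 = 1.
The clause (~q3) is unit, so q3 = 0.
The clause (~q4) is unit, so q4 = 0.
The clause (~q8) is unit, so q8 = 0.
The clause (q6) is unit, so q6 = 1.
The clause (q7) is unit, so q7 = 1.
No clause remains; q5 is free.
A satisfying assignment: q1: 1, q2: 0, q3: 0, q4: 0, q5: 0, q6: 1, q7: 1, q8: 0.

Yes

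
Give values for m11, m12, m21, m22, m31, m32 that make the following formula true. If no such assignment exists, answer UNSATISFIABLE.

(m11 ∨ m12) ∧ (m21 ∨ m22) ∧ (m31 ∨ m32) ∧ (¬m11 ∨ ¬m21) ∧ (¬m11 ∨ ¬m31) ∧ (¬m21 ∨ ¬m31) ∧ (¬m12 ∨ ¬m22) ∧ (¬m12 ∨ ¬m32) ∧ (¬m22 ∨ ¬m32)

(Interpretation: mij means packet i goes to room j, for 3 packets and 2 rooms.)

Case m11 = True:
From the singleton clause (¬m21), m21 = False.
From the singleton clause (m22), m22 = True.
From the singleton clause (¬m31), m31 = False.
From the singleton clause (m32), m32 = True.
Now (¬m32) is unsatisfied and unit — conflict.
That branch fails; take m11 = False instead.
From the singleton clause (m12), m12 = True.
From the singleton clause (¬m22), m22 = False.
From the singleton clause (m21), m21 = True.
From the singleton clause (¬m31), m31 = False.
From the singleton clause (m32), m32 = True.
Now (¬m32) is unsatisfied and unit — conflict.
Neither m11 = True nor m11 = False works.

UNSATISFIABLE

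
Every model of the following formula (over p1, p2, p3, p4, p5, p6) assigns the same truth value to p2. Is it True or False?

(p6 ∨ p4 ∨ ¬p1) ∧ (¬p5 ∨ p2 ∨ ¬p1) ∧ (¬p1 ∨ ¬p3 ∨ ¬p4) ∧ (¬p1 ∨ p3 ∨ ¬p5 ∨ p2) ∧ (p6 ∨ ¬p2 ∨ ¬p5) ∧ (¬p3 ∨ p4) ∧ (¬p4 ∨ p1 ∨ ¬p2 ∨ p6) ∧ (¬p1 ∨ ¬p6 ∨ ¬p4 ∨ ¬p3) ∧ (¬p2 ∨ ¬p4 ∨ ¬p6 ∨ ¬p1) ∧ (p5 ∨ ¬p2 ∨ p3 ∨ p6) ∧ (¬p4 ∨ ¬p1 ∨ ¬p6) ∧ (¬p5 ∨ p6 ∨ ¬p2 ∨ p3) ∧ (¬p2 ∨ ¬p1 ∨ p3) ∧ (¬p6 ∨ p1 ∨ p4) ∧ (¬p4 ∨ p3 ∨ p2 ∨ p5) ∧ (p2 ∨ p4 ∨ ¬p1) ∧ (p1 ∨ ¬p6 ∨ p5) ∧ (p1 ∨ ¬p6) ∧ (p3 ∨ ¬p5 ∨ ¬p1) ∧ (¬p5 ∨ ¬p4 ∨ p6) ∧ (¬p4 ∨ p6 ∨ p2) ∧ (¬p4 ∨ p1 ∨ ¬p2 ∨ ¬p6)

False

Suppose p2 = True.
Try p6 = True.
(p1) alone gives p1 = True.
(¬p4) alone gives p4 = False.
(¬p3) alone gives p3 = False.
That conflicts with the unit clause (p3).
That branch fails; take p6 = False instead.
(¬p5) alone gives p5 = False.
(p3) alone gives p3 = True.
(p4) alone gives p4 = True.
(¬p1) alone gives p1 = False.
That conflicts with the unit clause (p1).
Either choice for p6 ends in contradiction.
So every satisfying assignment has p2 = False.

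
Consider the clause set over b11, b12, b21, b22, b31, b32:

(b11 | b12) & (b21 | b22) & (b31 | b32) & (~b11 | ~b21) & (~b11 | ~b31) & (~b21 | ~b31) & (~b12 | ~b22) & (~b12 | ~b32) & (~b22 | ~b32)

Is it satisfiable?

No

Suppose b11 = 1.
(~b21) alone gives b21 = 0.
(b22) alone gives b22 = 1.
(~b31) alone gives b31 = 0.
(b32) alone gives b32 = 1.
That conflicts with the unit clause (~b32).
That branch fails; take b11 = 0 instead.
(b12) alone gives b12 = 1.
(~b22) alone gives b22 = 0.
(b21) alone gives b21 = 1.
(~b31) alone gives b31 = 0.
(b32) alone gives b32 = 1.
That conflicts with the unit clause (~b32).
Both values of b11 lead to a conflict.
No assignment satisfies every clause.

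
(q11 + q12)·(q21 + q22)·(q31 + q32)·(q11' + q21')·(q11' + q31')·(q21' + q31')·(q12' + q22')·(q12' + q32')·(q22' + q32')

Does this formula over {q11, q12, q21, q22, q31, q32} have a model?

Branch on q11: set q11 = 1.
(q21') alone gives q21 = 0.
(q22) alone gives q22 = 1.
(q31') alone gives q31 = 0.
(q32) alone gives q32 = 1.
But (q32') is also a unit clause — contradiction.
That branch fails; take q11 = 0 instead.
(q12) alone gives q12 = 1.
(q22') alone gives q22 = 0.
(q21) alone gives q21 = 1.
(q31') alone gives q31 = 0.
(q32) alone gives q32 = 1.
But (q32') is also a unit clause — contradiction.
Neither q11 = 1 nor q11 = 0 works.
No assignment satisfies every clause.

No, unsatisfiable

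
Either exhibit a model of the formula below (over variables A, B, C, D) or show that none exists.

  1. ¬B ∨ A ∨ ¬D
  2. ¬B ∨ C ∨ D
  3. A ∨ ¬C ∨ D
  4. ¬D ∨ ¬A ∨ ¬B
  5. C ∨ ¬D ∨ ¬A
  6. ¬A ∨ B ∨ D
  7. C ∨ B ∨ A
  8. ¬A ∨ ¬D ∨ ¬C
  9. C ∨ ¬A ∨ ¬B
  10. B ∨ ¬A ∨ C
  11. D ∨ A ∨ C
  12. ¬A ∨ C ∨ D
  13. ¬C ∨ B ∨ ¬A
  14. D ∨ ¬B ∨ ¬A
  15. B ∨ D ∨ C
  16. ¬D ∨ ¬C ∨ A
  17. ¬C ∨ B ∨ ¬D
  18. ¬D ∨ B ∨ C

UNSATISFIABLE

Branch on B: set B = False.
Branch on A: set A = False.
(C) alone gives C = True.
(D) alone gives D = True.
That conflicts with the unit clause (¬D).
That branch fails; take A = True instead.
(D) alone gives D = True.
(C) alone gives C = True.
That conflicts with the unit clause (¬C).
Both values of A lead to a conflict.
That branch fails; take B = True instead.
Branch on A: set A = True.
(¬D) alone gives D = False.
That conflicts with the unit clause (D).
That branch fails; take A = False instead.
(¬D) alone gives D = False.
(C) alone gives C = True.
That conflicts with the unit clause (¬C).
Both values of A lead to a conflict.
Both values of B lead to a conflict.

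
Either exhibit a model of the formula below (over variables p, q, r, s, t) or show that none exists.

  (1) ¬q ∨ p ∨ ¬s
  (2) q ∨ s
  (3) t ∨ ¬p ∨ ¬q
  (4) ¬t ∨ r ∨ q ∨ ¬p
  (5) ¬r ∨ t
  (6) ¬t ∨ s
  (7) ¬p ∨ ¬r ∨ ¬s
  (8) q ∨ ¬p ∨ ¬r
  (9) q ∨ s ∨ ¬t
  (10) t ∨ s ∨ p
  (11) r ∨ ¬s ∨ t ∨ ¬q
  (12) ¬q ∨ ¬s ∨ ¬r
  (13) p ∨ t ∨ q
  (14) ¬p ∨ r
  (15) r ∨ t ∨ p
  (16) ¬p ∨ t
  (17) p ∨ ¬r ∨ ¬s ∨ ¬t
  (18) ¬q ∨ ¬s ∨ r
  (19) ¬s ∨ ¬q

Case q = False:
Unit clause (s) forces s = True.
Case r = False:
Unit clause (¬p) forces p = False.
Unit clause (t) forces t = True.
Every clause now holds.

p: False; q: False; r: False; s: True; t: True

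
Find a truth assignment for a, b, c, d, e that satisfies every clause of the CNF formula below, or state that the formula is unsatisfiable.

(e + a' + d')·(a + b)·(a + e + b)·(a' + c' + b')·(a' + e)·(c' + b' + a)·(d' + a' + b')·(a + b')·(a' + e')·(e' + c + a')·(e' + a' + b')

UNSATISFIABLE

Case a = 1:
From the singleton clause (e), e = 1.
But (e') is also a unit clause — contradiction.
That branch fails; take a = 0 instead.
From the singleton clause (b), b = 1.
But (b') is also a unit clause — contradiction.
Neither a = 1 nor a = 0 works.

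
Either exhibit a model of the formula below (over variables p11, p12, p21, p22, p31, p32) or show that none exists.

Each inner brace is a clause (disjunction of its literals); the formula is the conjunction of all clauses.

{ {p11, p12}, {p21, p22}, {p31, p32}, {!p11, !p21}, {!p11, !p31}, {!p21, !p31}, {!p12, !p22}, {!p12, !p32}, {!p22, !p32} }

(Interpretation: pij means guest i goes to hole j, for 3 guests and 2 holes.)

UNSATISFIABLE

Branch on p11: set p11 = true.
From the singleton clause (!p21), p21 = false.
From the singleton clause (p22), p22 = true.
From the singleton clause (!p31), p31 = false.
From the singleton clause (p32), p32 = true.
But (!p32) is also a unit clause — contradiction.
Undo p11 and try p11 = false.
From the singleton clause (p12), p12 = true.
From the singleton clause (!p22), p22 = false.
From the singleton clause (p21), p21 = true.
From the singleton clause (!p31), p31 = false.
From the singleton clause (p32), p32 = true.
But (!p32) is also a unit clause — contradiction.
Both values of p11 lead to a conflict.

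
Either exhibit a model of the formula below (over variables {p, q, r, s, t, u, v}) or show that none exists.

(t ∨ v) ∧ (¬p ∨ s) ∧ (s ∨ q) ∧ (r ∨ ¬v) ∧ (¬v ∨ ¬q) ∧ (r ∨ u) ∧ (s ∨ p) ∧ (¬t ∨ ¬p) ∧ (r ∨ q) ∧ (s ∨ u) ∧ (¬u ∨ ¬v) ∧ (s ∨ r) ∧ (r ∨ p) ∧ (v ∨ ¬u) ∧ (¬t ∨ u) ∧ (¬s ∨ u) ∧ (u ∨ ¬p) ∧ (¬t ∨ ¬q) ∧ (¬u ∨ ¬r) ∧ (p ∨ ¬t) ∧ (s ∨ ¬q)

UNSATISFIABLE

Try t = True.
(¬p) alone gives p = False.
Now (p) is unsatisfied and unit — conflict.
Backtrack on t: now try t = False.
(v) alone gives v = True.
(r) alone gives r = True.
(¬q) alone gives q = False.
(s) alone gives s = True.
(¬u) alone gives u = False.
Now (u) is unsatisfied and unit — conflict.
Both values of t lead to a conflict.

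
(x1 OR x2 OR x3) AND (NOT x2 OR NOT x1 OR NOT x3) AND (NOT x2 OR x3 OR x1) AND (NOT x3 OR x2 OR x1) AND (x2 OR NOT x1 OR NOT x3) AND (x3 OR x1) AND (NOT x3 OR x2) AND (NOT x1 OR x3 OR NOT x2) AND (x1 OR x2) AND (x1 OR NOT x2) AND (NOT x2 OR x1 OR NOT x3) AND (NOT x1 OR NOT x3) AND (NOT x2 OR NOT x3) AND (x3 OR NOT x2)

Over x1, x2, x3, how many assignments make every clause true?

There are 2^3 = 8 truth assignments over (x1, x2, x3).
Check each against the 14 clauses (columns in the order x1, x2, x3):
  F F F  ✗ fails (x1 OR x2 OR x3)
  F F T  ✗ fails (NOT x3 OR x2 OR x1)
  F T F  ✗ fails (NOT x2 OR x3 OR x1)
  F T T  ✗ fails (x1 OR NOT x2)
  T F F  ✓ satisfies all
  T F T  ✗ fails (x2 OR NOT x1 OR NOT x3)
  T T F  ✗ fails (NOT x1 OR x3 OR NOT x2)
  T T T  ✗ fails (NOT x2 OR NOT x1 OR NOT x3)
1 of the 8 rows is a model.

1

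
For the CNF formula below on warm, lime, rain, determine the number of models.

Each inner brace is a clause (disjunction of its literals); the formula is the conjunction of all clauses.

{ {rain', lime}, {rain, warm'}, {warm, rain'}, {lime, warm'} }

There are 2^3 = 8 truth assignments over (warm, lime, rain).
Check each against the 4 clauses (columns in the order warm, lime, rain):
  F F F  ✓ satisfies all
  F F T  ✗ fails (rain' + lime)
  F T F  ✓ satisfies all
  F T T  ✗ fails (warm + rain')
  T F F  ✗ fails (rain + warm')
  T F T  ✗ fails (rain' + lime)
  T T F  ✗ fails (rain + warm')
  T T T  ✓ satisfies all
3 of the 8 rows are models.

3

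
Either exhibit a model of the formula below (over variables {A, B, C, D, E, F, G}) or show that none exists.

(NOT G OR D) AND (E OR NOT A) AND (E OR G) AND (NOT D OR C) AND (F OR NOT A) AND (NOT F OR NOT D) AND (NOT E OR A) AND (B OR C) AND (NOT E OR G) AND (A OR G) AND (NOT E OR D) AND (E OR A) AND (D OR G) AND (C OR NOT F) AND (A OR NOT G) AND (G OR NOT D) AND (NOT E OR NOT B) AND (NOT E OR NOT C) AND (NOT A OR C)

Suppose G = false.
The clause (E) is unit, so E = true.
But (NOT E) is also a unit clause — contradiction.
That branch fails; take G = true instead.
The clause (D) is unit, so D = true.
The clause (C) is unit, so C = true.
The clause (NOT F) is unit, so F = false.
The clause (NOT A) is unit, so A = false.
But (A) is also a unit clause — contradiction.
Both values of G lead to a conflict.

UNSATISFIABLE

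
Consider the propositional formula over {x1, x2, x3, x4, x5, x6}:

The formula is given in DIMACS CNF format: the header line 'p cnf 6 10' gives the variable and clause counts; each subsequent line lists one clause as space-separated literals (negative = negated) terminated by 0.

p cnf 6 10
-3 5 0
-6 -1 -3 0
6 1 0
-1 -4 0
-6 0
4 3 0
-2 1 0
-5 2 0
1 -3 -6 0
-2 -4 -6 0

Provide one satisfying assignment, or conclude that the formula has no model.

x1 ↦ True,  x2 ↦ True,  x3 ↦ True,  x4 ↦ False,  x5 ↦ True,  x6 ↦ False

(¬x6) alone gives x6 = False.
(x1) alone gives x1 = True.
(¬x4) alone gives x4 = False.
(x3) alone gives x3 = True.
(x5) alone gives x5 = True.
(x2) alone gives x2 = True.
All clauses are satisfied.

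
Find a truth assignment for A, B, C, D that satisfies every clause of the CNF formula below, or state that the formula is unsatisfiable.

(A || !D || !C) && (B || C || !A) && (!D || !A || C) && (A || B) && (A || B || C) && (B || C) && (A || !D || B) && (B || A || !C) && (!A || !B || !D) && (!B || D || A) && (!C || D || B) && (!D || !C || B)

A: false,  B: true,  C: false,  D: true

Branch on A: set A = false.
(B) alone gives B = true.
(D) alone gives D = true.
(!C) alone gives C = false.
This assignment satisfies each clause.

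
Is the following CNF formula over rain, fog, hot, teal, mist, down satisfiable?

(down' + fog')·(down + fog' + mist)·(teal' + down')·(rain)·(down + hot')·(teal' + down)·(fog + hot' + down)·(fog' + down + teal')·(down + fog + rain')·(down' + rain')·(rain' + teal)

(rain) alone gives rain = 1.
(down') alone gives down = 0.
(hot') alone gives hot = 0.
(teal') alone gives teal = 0.
That conflicts with the unit clause (teal).
No assignment satisfies every clause.

Unsatisfiable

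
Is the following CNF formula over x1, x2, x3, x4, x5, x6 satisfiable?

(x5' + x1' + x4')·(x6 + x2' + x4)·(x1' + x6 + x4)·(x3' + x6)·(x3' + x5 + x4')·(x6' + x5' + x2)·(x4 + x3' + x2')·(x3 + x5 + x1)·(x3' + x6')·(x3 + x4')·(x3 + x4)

No, unsatisfiable

Branch on x3: set x3 = 0.
Unit clause (x4') forces x4 = 0.
That conflicts with the unit clause (x4).
Undo x3 and try x3 = 1.
Unit clause (x6) forces x6 = 1.
That conflicts with the unit clause (x6').
Either choice for x3 ends in contradiction.
No assignment satisfies every clause.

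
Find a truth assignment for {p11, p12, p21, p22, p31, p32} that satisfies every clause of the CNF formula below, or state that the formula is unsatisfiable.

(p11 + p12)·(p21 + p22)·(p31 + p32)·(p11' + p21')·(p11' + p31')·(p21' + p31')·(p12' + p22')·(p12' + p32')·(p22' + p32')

UNSATISFIABLE

Case p11 = 1:
From the singleton clause (p21'), p21 = 0.
From the singleton clause (p22), p22 = 1.
From the singleton clause (p31'), p31 = 0.
From the singleton clause (p32), p32 = 1.
That conflicts with the unit clause (p32').
That branch fails; take p11 = 0 instead.
From the singleton clause (p12), p12 = 1.
From the singleton clause (p22'), p22 = 0.
From the singleton clause (p21), p21 = 1.
From the singleton clause (p31'), p31 = 0.
From the singleton clause (p32), p32 = 1.
That conflicts with the unit clause (p32').
Either choice for p11 ends in contradiction.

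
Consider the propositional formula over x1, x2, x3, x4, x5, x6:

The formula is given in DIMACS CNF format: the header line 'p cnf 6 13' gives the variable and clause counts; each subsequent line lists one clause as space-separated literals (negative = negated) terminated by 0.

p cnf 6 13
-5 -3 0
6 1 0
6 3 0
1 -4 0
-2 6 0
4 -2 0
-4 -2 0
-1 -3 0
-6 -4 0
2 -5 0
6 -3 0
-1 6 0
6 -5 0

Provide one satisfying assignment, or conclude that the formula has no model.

Branch on x5: set x5 = False.
Branch on x6: set x6 = True.
Unit clause (¬x4) forces x4 = False.
Unit clause (¬x2) forces x2 = False.
Branch on x1: set x1 = False.
No clause remains; x3 is free.

x1=False, x2=False, x3=True, x4=False, x5=False, x6=True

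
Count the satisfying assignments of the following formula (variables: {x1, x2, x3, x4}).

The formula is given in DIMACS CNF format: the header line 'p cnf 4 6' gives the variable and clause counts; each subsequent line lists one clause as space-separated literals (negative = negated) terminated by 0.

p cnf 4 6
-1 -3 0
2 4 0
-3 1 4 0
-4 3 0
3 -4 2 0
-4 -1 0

There are 2^4 = 16 truth assignments over (x1, x2, x3, x4).
Split on x1. With x1 = True, the clauses containing x1 are satisfied and ¬x1 drops from the rest; 1 of the 2^3 = 8 assignments to the other variables satisfy what remains.
With x1 = False, by the same count on the reduced clause set, 3 assignments work.
(One model: x1=F, x2=F, x3=T, x4=T.)
Total: 1 + 3 = 4.

4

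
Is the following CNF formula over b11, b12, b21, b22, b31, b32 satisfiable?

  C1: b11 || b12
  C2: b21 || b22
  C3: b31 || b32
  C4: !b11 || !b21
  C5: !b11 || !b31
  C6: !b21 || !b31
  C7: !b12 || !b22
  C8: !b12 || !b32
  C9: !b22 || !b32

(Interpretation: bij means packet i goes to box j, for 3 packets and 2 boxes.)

No, unsatisfiable

Case b11 = true:
(!b21) alone gives b21 = false.
(b22) alone gives b22 = true.
(!b31) alone gives b31 = false.
(b32) alone gives b32 = true.
That conflicts with the unit clause (!b32).
That branch fails; take b11 = false instead.
(b12) alone gives b12 = true.
(!b22) alone gives b22 = false.
(b21) alone gives b21 = true.
(!b31) alone gives b31 = false.
(b32) alone gives b32 = true.
That conflicts with the unit clause (!b32).
Both values of b11 lead to a conflict.
No assignment satisfies every clause.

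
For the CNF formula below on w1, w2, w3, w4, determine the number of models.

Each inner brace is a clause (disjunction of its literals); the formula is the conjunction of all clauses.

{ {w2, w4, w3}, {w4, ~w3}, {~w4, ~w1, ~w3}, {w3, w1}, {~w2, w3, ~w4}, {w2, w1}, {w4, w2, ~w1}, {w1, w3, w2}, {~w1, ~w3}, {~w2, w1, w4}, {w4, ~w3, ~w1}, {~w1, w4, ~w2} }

2

There are 2^4 = 16 truth assignments over (w1, w2, w3, w4).
Check each against the 12 clauses (columns in the order w1, w2, w3, w4):
  F F F F  ✗ fails (w2 | w4 | w3)
  F F F T  ✗ fails (w3 | w1)
  F F T F  ✗ fails (w4 | ~w3)
  F F T T  ✗ fails (w2 | w1)
  F T F F  ✗ fails (w3 | w1)
  F T F T  ✗ fails (w3 | w1)
  F T T F  ✗ fails (w4 | ~w3)
  F T T T  ✓ satisfies all
  T F F F  ✗ fails (w2 | w4 | w3)
  T F F T  ✓ satisfies all
  T F T F  ✗ fails (w4 | ~w3)
  T F T T  ✗ fails (~w4 | ~w1 | ~w3)
  T T F F  ✗ fails (~w1 | w4 | ~w2)
  T T F T  ✗ fails (~w2 | w3 | ~w4)
  T T T F  ✗ fails (w4 | ~w3)
  T T T T  ✗ fails (~w4 | ~w1 | ~w3)
2 of the 16 rows are models.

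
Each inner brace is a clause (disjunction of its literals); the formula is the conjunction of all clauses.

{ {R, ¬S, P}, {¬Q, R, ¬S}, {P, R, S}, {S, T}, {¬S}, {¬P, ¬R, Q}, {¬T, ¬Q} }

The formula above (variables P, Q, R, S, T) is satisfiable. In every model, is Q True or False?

Suppose Q = True.
(¬S) alone gives S = False.
(T) alone gives T = True.
Now (¬T) is unsatisfied and unit — conflict.
So every satisfying assignment has Q = False.

False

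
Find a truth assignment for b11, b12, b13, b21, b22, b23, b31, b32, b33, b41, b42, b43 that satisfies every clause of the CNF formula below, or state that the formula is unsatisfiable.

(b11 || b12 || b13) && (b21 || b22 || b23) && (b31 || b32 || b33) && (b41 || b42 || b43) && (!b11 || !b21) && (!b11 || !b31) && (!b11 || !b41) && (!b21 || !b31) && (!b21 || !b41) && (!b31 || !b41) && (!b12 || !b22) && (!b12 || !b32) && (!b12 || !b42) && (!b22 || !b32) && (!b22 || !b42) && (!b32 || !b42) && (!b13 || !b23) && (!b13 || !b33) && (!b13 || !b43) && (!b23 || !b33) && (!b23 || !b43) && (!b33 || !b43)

Try b11 = false.
Try b12 = true.
Unit clause (!b22) forces b22 = false.
Unit clause (!b32) forces b32 = false.
Unit clause (!b42) forces b42 = false.
Try b21 = true.
Unit clause (!b31) forces b31 = false.
Unit clause (b33) forces b33 = true.
Unit clause (!b41) forces b41 = false.
Unit clause (b43) forces b43 = true.
Now (!b43) is unsatisfied and unit — conflict.
Undo b21 and try b21 = false.
Unit clause (b23) forces b23 = true.
Unit clause (!b13) forces b13 = false.
Unit clause (!b33) forces b33 = false.
Unit clause (b31) forces b31 = true.
Unit clause (!b41) forces b41 = false.
Unit clause (b43) forces b43 = true.
Now (!b43) is unsatisfied and unit — conflict.
Both values of b21 lead to a conflict.
Undo b12 and try b12 = false.
Unit clause (b13) forces b13 = true.
Unit clause (!b23) forces b23 = false.
Unit clause (!b33) forces b33 = false.
Unit clause (!b43) forces b43 = false.
Try b21 = true.
Unit clause (!b31) forces b31 = false.
Unit clause (b32) forces b32 = true.
Unit clause (!b41) forces b41 = false.
Unit clause (b42) forces b42 = true.
Now (!b42) is unsatisfied and unit — conflict.
Undo b21 and try b21 = false.
Unit clause (b22) forces b22 = true.
Unit clause (!b32) forces b32 = false.
Unit clause (b31) forces b31 = true.
Unit clause (!b41) forces b41 = false.
Unit clause (b42) forces b42 = true.
Now (!b42) is unsatisfied and unit — conflict.
Both values of b21 lead to a conflict.
Both values of b12 lead to a conflict.
Undo b11 and try b11 = true.
Unit clause (!b21) forces b21 = false.
Unit clause (!b31) forces b31 = false.
Unit clause (!b41) forces b41 = false.
Try b22 = true.
Unit clause (!b12) forces b12 = false.
Unit clause (!b32) forces b32 = false.
Unit clause (b33) forces b33 = true.
Unit clause (!b42) forces b42 = false.
Unit clause (b43) forces b43 = true.
Now (!b43) is unsatisfied and unit — conflict.
Undo b22 and try b22 = false.
Unit clause (b23) forces b23 = true.
Unit clause (!b13) forces b13 = false.
Unit clause (!b33) forces b33 = false.
Unit clause (b32) forces b32 = true.
Unit clause (!b12) forces b12 = false.
Unit clause (!b42) forces b42 = false.
Unit clause (b43) forces b43 = true.
Now (!b43) is unsatisfied and unit — conflict.
Both values of b22 lead to a conflict.
Both values of b11 lead to a conflict.

UNSATISFIABLE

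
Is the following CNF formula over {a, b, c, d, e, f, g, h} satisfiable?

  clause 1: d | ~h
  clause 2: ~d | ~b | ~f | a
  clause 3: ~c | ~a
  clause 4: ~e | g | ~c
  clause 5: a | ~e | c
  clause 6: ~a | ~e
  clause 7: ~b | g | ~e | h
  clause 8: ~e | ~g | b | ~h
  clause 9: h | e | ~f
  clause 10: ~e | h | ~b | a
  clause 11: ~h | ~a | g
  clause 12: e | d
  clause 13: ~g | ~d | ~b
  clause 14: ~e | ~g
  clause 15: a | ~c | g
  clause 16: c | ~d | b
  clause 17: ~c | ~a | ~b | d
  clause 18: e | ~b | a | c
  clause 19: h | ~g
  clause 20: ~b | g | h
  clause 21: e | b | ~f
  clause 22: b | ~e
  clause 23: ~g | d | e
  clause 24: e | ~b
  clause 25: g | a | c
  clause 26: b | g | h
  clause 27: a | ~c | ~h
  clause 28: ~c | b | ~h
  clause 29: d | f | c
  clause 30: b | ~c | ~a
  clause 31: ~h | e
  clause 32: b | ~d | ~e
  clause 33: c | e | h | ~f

Suppose d = 1.
Suppose c = 0.
Unit clause (b) forces b = 1.
Unit clause (~g) forces g = 0.
Unit clause (h) forces h = 1.
Unit clause (~a) forces a = 0.
But (a) is also a unit clause — contradiction.
Undo c and try c = 1.
Unit clause (~a) forces a = 0.
Unit clause (g) forces g = 1.
Unit clause (~b) forces b = 0.
Unit clause (~e) forces e = 0.
Unit clause (h) forces h = 1.
But (~h) is also a unit clause — contradiction.
Either choice for c ends in contradiction.
Undo d and try d = 0.
Unit clause (~h) forces h = 0.
Unit clause (e) forces e = 1.
Unit clause (~a) forces a = 0.
Unit clause (c) forces c = 1.
Unit clause (g) forces g = 1.
But (~g) is also a unit clause — contradiction.
Either choice for d ends in contradiction.
No assignment satisfies every clause.

No, unsatisfiable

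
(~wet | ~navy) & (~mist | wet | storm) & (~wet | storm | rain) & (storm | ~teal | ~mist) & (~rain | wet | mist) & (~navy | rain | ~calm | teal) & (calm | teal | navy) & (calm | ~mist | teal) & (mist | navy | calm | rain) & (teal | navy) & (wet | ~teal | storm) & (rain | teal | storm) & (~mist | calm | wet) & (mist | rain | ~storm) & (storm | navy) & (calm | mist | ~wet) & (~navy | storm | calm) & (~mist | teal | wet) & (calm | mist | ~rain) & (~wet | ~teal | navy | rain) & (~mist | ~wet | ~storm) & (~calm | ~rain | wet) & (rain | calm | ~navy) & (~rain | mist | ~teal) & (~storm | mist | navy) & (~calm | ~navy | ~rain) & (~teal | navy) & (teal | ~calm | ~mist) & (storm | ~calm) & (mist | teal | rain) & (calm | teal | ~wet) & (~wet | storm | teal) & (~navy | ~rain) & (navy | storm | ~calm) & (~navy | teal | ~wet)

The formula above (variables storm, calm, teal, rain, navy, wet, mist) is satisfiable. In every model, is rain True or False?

False

Suppose rain = 1.
Unit clause (~navy) forces navy = 0.
Unit clause (teal) forces teal = 1.
Now (~teal) is unsatisfied and unit — conflict.
So every satisfying assignment has rain = False.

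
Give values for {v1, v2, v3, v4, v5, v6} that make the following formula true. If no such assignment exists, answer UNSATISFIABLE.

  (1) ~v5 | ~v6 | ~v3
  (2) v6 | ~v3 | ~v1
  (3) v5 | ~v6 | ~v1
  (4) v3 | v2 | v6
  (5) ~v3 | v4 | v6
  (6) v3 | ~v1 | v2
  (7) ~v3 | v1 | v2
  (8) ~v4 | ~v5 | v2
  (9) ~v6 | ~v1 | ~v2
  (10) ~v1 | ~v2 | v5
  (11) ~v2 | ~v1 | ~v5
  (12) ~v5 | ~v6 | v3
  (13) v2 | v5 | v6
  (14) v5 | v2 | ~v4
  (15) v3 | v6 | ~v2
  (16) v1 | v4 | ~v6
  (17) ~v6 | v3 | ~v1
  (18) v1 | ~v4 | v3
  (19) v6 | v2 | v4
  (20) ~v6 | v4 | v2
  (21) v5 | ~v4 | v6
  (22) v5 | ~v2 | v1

Try v5 = 1.
Try v6 = 0.
Try v3 = 1.
Unit clause (~v1) forces v1 = 0.
Unit clause (v4) forces v4 = 1.
Unit clause (v2) forces v2 = 1.
Every clause now holds.

v1 ↦ 0; v2 ↦ 1; v3 ↦ 1; v4 ↦ 1; v5 ↦ 1; v6 ↦ 0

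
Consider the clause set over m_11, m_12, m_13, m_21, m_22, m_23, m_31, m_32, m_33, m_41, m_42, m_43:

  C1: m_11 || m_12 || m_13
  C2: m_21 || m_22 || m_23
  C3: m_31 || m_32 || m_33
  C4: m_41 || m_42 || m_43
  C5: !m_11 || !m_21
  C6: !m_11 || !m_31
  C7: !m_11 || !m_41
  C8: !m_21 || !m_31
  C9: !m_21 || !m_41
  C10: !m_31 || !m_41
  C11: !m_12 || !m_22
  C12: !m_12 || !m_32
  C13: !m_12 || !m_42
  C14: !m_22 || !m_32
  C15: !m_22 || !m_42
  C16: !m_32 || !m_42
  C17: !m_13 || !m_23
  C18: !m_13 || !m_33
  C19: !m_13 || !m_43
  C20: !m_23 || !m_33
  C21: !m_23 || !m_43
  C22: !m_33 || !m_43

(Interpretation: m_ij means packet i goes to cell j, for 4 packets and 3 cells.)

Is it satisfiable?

No

Suppose m_11 = false.
Suppose m_12 = true.
The clause (!m_22) is unit, so m_22 = false.
The clause (!m_32) is unit, so m_32 = false.
The clause (!m_42) is unit, so m_42 = false.
Suppose m_21 = true.
The clause (!m_31) is unit, so m_31 = false.
The clause (m_33) is unit, so m_33 = true.
The clause (!m_41) is unit, so m_41 = false.
The clause (m_43) is unit, so m_43 = true.
But (!m_43) is also a unit clause — contradiction.
Undo m_21 and try m_21 = false.
The clause (m_23) is unit, so m_23 = true.
The clause (!m_13) is unit, so m_13 = false.
The clause (!m_33) is unit, so m_33 = false.
The clause (m_31) is unit, so m_31 = true.
The clause (!m_41) is unit, so m_41 = false.
The clause (m_43) is unit, so m_43 = true.
But (!m_43) is also a unit clause — contradiction.
Both values of m_21 lead to a conflict.
Undo m_12 and try m_12 = false.
The clause (m_13) is unit, so m_13 = true.
The clause (!m_23) is unit, so m_23 = false.
The clause (!m_33) is unit, so m_33 = false.
The clause (!m_43) is unit, so m_43 = false.
Suppose m_21 = true.
The clause (!m_31) is unit, so m_31 = false.
The clause (m_32) is unit, so m_32 = true.
The clause (!m_41) is unit, so m_41 = false.
The clause (m_42) is unit, so m_42 = true.
But (!m_42) is also a unit clause — contradiction.
Undo m_21 and try m_21 = false.
The clause (m_22) is unit, so m_22 = true.
The clause (!m_32) is unit, so m_32 = false.
The clause (m_31) is unit, so m_31 = true.
The clause (!m_41) is unit, so m_41 = false.
The clause (m_42) is unit, so m_42 = true.
But (!m_42) is also a unit clause — contradiction.
Both values of m_21 lead to a conflict.
Both values of m_12 lead to a conflict.
Undo m_11 and try m_11 = true.
The clause (!m_21) is unit, so m_21 = false.
The clause (!m_31) is unit, so m_31 = false.
The clause (!m_41) is unit, so m_41 = false.
Suppose m_22 = true.
The clause (!m_12) is unit, so m_12 = false.
The clause (!m_32) is unit, so m_32 = false.
The clause (m_33) is unit, so m_33 = true.
The clause (!m_42) is unit, so m_42 = false.
The clause (m_43) is unit, so m_43 = true.
But (!m_43) is also a unit clause — contradiction.
Undo m_22 and try m_22 = false.
The clause (m_23) is unit, so m_23 = true.
The clause (!m_13) is unit, so m_13 = false.
The clause (!m_33) is unit, so m_33 = false.
The clause (m_32) is unit, so m_32 = true.
The clause (!m_12) is unit, so m_12 = false.
The clause (!m_42) is unit, so m_42 = false.
The clause (m_43) is unit, so m_43 = true.
But (!m_43) is also a unit clause — contradiction.
Both values of m_22 lead to a conflict.
Both values of m_11 lead to a conflict.
No assignment satisfies every clause.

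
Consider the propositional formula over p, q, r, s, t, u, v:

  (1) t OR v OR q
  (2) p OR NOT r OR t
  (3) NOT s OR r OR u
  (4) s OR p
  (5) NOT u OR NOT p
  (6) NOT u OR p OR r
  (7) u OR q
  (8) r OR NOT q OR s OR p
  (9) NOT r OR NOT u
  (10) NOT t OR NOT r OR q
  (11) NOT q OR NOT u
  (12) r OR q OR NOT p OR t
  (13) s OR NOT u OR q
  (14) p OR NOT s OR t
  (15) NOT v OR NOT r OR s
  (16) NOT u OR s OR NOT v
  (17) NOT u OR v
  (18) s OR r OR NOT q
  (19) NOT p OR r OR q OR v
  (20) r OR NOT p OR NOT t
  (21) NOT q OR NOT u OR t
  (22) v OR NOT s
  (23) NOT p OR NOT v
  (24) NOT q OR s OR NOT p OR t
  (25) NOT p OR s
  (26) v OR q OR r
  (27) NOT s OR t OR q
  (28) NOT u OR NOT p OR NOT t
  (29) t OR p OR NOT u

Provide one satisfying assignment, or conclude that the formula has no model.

p: false, q: true, r: true, s: true, t: true, u: false, v: true

Try s = true.
Unit clause (v) forces v = true.
Unit clause (NOT p) forces p = false.
Unit clause (t) forces t = true.
Try r = true.
Unit clause (NOT u) forces u = false.
Unit clause (q) forces q = true.
All clauses are satisfied.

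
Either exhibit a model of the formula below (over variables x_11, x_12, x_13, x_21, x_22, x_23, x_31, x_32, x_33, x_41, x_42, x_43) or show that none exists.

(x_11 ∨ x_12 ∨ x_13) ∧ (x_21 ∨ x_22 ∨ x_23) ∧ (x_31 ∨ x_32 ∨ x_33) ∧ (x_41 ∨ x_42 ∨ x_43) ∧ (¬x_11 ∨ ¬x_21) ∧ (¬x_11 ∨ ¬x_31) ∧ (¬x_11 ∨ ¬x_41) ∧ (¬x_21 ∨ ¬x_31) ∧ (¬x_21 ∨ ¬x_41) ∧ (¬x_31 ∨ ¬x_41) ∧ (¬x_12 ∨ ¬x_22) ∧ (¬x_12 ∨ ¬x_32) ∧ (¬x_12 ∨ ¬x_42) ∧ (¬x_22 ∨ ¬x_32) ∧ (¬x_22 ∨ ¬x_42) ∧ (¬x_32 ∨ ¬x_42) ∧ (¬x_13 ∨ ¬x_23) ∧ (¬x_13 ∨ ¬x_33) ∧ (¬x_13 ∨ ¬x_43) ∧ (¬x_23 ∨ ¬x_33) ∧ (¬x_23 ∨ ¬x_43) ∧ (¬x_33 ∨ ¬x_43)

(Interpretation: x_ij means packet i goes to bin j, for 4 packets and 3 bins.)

UNSATISFIABLE

Try x_11 = False.
Try x_12 = True.
From the singleton clause (¬x_22), x_22 = False.
From the singleton clause (¬x_32), x_32 = False.
From the singleton clause (¬x_42), x_42 = False.
Try x_21 = True.
From the singleton clause (¬x_31), x_31 = False.
From the singleton clause (x_33), x_33 = True.
From the singleton clause (¬x_41), x_41 = False.
From the singleton clause (x_43), x_43 = True.
That conflicts with the unit clause (¬x_43).
So x_21 must be the other value — set x_21 = False.
From the singleton clause (x_23), x_23 = True.
From the singleton clause (¬x_13), x_13 = False.
From the singleton clause (¬x_33), x_33 = False.
From the singleton clause (x_31), x_31 = True.
From the singleton clause (¬x_41), x_41 = False.
From the singleton clause (x_43), x_43 = True.
That conflicts with the unit clause (¬x_43).
Either choice for x_21 ends in contradiction.
So x_12 must be the other value — set x_12 = False.
From the singleton clause (x_13), x_13 = True.
From the singleton clause (¬x_23), x_23 = False.
From the singleton clause (¬x_33), x_33 = False.
From the singleton clause (¬x_43), x_43 = False.
Try x_21 = True.
From the singleton clause (¬x_31), x_31 = False.
From the singleton clause (x_32), x_32 = True.
From the singleton clause (¬x_41), x_41 = False.
From the singleton clause (x_42), x_42 = True.
That conflicts with the unit clause (¬x_42).
So x_21 must be the other value — set x_21 = False.
From the singleton clause (x_22), x_22 = True.
From the singleton clause (¬x_32), x_32 = False.
From the singleton clause (x_31), x_31 = True.
From the singleton clause (¬x_41), x_41 = False.
From the singleton clause (x_42), x_42 = True.
That conflicts with the unit clause (¬x_42).
Either choice for x_21 ends in contradiction.
Either choice for x_12 ends in contradiction.
So x_11 must be the other value — set x_11 = True.
From the singleton clause (¬x_21), x_21 = False.
From the singleton clause (¬x_31), x_31 = False.
From the singleton clause (¬x_41), x_41 = False.
Try x_22 = True.
From the singleton clause (¬x_12), x_12 = False.
From the singleton clause (¬x_32), x_32 = False.
From the singleton clause (x_33), x_33 = True.
From the singleton clause (¬x_42), x_42 = False.
From the singleton clause (x_43), x_43 = True.
That conflicts with the unit clause (¬x_43).
So x_22 must be the other value — set x_22 = False.
From the singleton clause (x_23), x_23 = True.
From the singleton clause (¬x_13), x_13 = False.
From the singleton clause (¬x_33), x_33 = False.
From the singleton clause (x_32), x_32 = True.
From the singleton clause (¬x_12), x_12 = False.
From the singleton clause (¬x_42), x_42 = False.
From the singleton clause (x_43), x_43 = True.
That conflicts with the unit clause (¬x_43).
Either choice for x_22 ends in contradiction.
Either choice for x_11 ends in contradiction.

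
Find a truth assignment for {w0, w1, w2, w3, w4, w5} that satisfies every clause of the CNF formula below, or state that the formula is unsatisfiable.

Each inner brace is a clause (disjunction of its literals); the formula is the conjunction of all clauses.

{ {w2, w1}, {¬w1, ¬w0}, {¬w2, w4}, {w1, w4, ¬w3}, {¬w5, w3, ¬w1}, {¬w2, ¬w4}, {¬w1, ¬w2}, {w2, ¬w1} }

UNSATISFIABLE

Branch on w2: set w2 = True.
Unit clause (w4) forces w4 = True.
That conflicts with the unit clause (¬w4).
That branch fails; take w2 = False instead.
Unit clause (w1) forces w1 = True.
That conflicts with the unit clause (¬w1).
Neither w2 = True nor w2 = False works.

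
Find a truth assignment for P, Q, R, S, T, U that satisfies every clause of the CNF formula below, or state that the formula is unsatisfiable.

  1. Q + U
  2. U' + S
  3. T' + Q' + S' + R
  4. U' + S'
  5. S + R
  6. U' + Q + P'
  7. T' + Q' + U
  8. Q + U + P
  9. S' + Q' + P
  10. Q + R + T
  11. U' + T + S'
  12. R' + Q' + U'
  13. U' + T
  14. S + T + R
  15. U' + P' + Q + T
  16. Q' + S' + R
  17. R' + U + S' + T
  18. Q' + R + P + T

Case Q = 1:
Case U = 0:
Unit clause (T') forces T = 0.
Case S = 0:
Unit clause (R) forces R = 1.
Every clause is now satisfied; P is unconstrained.

P=1,  Q=1,  R=1,  S=0,  T=0,  U=0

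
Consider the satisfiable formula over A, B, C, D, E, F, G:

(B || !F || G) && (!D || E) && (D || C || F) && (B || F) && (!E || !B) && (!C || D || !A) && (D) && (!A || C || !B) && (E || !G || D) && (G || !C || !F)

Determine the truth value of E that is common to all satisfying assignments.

Suppose E = false.
(!D) alone gives D = false.
Now (D) is unsatisfied and unit — conflict.
So every satisfying assignment has E = True.

True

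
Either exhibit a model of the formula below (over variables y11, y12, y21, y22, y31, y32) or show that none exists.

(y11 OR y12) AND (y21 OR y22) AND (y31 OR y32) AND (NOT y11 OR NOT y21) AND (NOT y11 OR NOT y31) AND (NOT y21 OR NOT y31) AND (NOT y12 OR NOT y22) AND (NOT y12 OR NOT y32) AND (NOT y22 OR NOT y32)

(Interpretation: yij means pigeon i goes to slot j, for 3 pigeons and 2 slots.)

UNSATISFIABLE

Suppose y11 = true.
The clause (NOT y21) is unit, so y21 = false.
The clause (y22) is unit, so y22 = true.
The clause (NOT y31) is unit, so y31 = false.
The clause (y32) is unit, so y32 = true.
Now (NOT y32) is unsatisfied and unit — conflict.
Undo y11 and try y11 = false.
The clause (y12) is unit, so y12 = true.
The clause (NOT y22) is unit, so y22 = false.
The clause (y21) is unit, so y21 = true.
The clause (NOT y31) is unit, so y31 = false.
The clause (y32) is unit, so y32 = true.
Now (NOT y32) is unsatisfied and unit — conflict.
Both values of y11 lead to a conflict.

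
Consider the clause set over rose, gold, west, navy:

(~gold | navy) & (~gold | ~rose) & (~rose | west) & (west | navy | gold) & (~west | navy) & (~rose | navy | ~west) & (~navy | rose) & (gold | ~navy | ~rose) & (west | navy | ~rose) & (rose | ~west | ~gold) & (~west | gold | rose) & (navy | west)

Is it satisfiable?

Try gold = 0.
Try rose = 0.
The clause (~navy) is unit, so navy = 0.
The clause (west) is unit, so west = 1.
Now (~west) is unsatisfied and unit — conflict.
So rose must be the other value — set rose = 1.
The clause (west) is unit, so west = 1.
The clause (navy) is unit, so navy = 1.
Now (~navy) is unsatisfied and unit — conflict.
Both values of rose lead to a conflict.
So gold must be the other value — set gold = 1.
The clause (navy) is unit, so navy = 1.
The clause (~rose) is unit, so rose = 0.
Now (rose) is unsatisfied and unit — conflict.
Both values of gold lead to a conflict.
No assignment satisfies every clause.

No, unsatisfiable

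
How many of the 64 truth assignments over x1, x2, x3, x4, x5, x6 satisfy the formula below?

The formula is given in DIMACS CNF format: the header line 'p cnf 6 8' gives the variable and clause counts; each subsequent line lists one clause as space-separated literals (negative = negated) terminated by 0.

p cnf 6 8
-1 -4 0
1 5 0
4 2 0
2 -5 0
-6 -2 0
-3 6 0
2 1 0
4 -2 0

There are 2^6 = 64 truth assignments over (x1, x2, x3, x4, x5, x6).
Split on x6. With x6 = True, the clauses containing x6 are satisfied and ¬x6 drops from the rest; 0 of the 2^5 = 32 assignments to the other variables satisfy what remains.
With x6 = False, by the same count on the reduced clause set, 1 assignment works.
(One model: x1=F, x2=T, x3=F, x4=T, x5=T, x6=F.)
Total: 0 + 1 = 1.

1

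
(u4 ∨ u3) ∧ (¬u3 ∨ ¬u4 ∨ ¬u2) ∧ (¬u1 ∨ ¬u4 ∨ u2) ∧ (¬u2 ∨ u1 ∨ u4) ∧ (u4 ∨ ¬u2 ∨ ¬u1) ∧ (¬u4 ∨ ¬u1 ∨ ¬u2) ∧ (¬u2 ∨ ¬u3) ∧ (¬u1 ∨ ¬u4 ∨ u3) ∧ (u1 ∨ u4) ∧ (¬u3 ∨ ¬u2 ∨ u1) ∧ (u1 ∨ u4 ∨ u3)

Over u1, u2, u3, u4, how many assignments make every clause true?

4

There are 2^4 = 16 truth assignments over (u1, u2, u3, u4).
Check each against the 11 clauses (columns in the order u1, u2, u3, u4):
  F F F F  ✗ fails (u4 ∨ u3)
  F F F T  ✓ satisfies all
  F F T F  ✗ fails (u1 ∨ u4)
  F F T T  ✓ satisfies all
  F T F F  ✗ fails (u4 ∨ u3)
  F T F T  ✓ satisfies all
  F T T F  ✗ fails (¬u2 ∨ u1 ∨ u4)
  F T T T  ✗ fails (¬u3 ∨ ¬u4 ∨ ¬u2)
  T F F F  ✗ fails (u4 ∨ u3)
  T F F T  ✗ fails (¬u1 ∨ ¬u4 ∨ u2)
  T F T F  ✓ satisfies all
  T F T T  ✗ fails (¬u1 ∨ ¬u4 ∨ u2)
  T T F F  ✗ fails (u4 ∨ u3)
  T T F T  ✗ fails (¬u4 ∨ ¬u1 ∨ ¬u2)
  T T T F  ✗ fails (u4 ∨ ¬u2 ∨ ¬u1)
  T T T T  ✗ fails (¬u3 ∨ ¬u4 ∨ ¬u2)
4 of the 16 rows are models.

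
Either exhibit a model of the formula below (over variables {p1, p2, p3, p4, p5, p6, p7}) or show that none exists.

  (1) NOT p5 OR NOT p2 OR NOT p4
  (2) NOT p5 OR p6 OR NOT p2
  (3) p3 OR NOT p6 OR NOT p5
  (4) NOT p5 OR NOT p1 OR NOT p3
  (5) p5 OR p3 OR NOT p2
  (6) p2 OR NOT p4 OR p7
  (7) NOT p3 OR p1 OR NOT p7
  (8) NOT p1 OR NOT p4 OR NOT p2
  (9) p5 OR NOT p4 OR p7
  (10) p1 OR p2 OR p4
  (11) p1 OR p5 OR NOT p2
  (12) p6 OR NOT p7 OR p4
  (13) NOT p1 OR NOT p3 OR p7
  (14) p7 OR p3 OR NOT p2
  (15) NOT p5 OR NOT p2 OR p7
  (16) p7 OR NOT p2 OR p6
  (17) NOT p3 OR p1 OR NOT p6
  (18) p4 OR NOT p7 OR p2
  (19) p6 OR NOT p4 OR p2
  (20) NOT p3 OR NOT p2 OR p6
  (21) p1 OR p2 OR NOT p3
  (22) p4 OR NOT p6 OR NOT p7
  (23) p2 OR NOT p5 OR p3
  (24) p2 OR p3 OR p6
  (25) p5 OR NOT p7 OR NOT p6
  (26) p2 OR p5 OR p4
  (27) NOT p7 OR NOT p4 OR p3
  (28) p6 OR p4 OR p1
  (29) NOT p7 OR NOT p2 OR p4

UNSATISFIABLE

Try p5 = false.
Try p3 = true.
Try p1 = true.
(p7) alone gives p7 = true.
(NOT p6) alone gives p6 = false.
(p4) alone gives p4 = true.
(NOT p2) alone gives p2 = false.
But (p2) is also a unit clause — contradiction.
That branch fails; take p1 = false instead.
(NOT p7) alone gives p7 = false.
(NOT p4) alone gives p4 = false.
(p2) alone gives p2 = true.
But (NOT p2) is also a unit clause — contradiction.
Both values of p1 lead to a conflict.
That branch fails; take p3 = false instead.
(NOT p2) alone gives p2 = false.
(p6) alone gives p6 = true.
(NOT p7) alone gives p7 = false.
(NOT p4) alone gives p4 = false.
But (p4) is also a unit clause — contradiction.
Both values of p3 lead to a conflict.
That branch fails; take p5 = true instead.
Try p2 = false.
(p3) alone gives p3 = true.
(NOT p1) alone gives p1 = false.
But (p1) is also a unit clause — contradiction.
That branch fails; take p2 = true instead.
(NOT p4) alone gives p4 = false.
(p6) alone gives p6 = true.
(p3) alone gives p3 = true.
(NOT p1) alone gives p1 = false.
But (p1) is also a unit clause — contradiction.
Both values of p2 lead to a conflict.
Both values of p5 lead to a conflict.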